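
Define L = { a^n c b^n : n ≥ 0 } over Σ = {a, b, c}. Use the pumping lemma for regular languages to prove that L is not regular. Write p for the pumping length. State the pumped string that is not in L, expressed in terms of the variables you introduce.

a^{p+k} c b^p

Assume L is regular. Let p be the pumping length given by the pumping lemma.
Take w = a^p c b^p ∈ L with |w| = 2p+1 ≥ p.
The pumping lemma gives a decomposition w = xyz where |xy| ≤ p and y is nonempty.
Because |xy| ≤ p and w begins with p copies of a, we have y = a^k with 1 ≤ k ≤ p.
Pump with i = 2: xy^2z = a^{p+k} c b^p, which would require p+k = p. But k ≥ 1, so xy^2z ∉ L.
Contradiction. Therefore L is not regular.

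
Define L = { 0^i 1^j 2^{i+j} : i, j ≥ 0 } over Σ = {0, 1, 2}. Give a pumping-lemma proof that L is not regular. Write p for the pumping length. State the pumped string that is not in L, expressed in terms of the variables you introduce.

Assume L is regular. Let p be the pumping length given by the pumping lemma.
Take w = 0^p 1^p 2^{2p} ∈ L (with i=j=p, i+j=2p), |w| = 4p ≥ p.
The pumping lemma gives a decomposition w = xyz where |xy| ≤ p and |y| ≥ 1.
Since the first p symbols of w are all 0's and |xy| ≤ p, y lies entirely in the leading 0-block: y = 0^k for some k with 1 ≤ k ≤ p.
Consider xy^2z = 0^{p+k} 1^p 2^{2p}. Now the 0- and 1-counts sum to 2p+k, but the 2-count is 2p ≠ 2p+k. So xy^2z ∉ L.
Contradiction. Therefore L is not regular.

0^{p+k} 1^p 2^{2p}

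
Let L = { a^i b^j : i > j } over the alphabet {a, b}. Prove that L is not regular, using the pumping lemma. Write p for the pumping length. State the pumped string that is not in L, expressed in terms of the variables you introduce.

a^{p+1-k} b^p

Assume L is regular. Let p be the pumping length given by the pumping lemma.
Choose w = a^{p+1} b^p ∈ L, with |w| = 2p+1 ≥ p.
By the pumping lemma, w = xyz with |xy| ≤ p and |y| ≥ 1.
The first p characters of w are a's, so xy (and hence y) consists only of a's. Write y = a^k, 1 ≤ k ≤ p.
Consider xy^0z = xz = a^{p+1-k} b^p. Since k ≥ 1, the a-count p+1-k is at most p, so i > j fails; thus xz ∉ L.
Contradiction. Therefore L is not regular.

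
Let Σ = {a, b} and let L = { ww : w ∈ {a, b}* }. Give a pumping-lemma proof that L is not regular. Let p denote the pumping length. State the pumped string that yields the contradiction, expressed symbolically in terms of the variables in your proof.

a^{p+k} b^p a^p b^p

Toward a contradiction, assume L is regular with pumping length p.
Take w = a^p b^p a^p b^p = uu where u = a^pb^p; then w ∈ L and |w| = 4p ≥ p.
Write w = xyz as guaranteed by the lemma, with |xy| ≤ p and |y| > 0.
Because |xy| ≤ p and w begins with p copies of a, we have y = a^k with 1 ≤ k ≤ p.
Pump with i = 2: xy^2z = a^{p+k} b^p a^p b^p, of length 4p+k. Suppose this equals vv. The string starts with a and ends with b, so v does too; thus the boundary between the two copies of v is a b→a transition. There is exactly one such transition, at position 2p+k, so |v| = 2p+k and |vv| = 4p+2k ≠ 4p+k since k ≥ 1. So xy^2z ∉ L.
This contradicts the pumping lemma, so L is not regular.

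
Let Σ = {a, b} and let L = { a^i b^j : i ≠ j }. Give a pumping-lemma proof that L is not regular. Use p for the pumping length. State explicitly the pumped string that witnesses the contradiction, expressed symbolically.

a^{p+p!} b^{p+p!}

Assume L is regular; let p be its pumping constant.
Choose w = a^p b^{p+p!}. Since p ≠ p+p!, w ∈ L; and |w| ≥ p.
The pumping lemma gives a decomposition w = xyz where |xy| ≤ p and |y| ≥ 1.
Since the first p symbols of w are all a's and |xy| ≤ p, y lies entirely in the leading a-block: y = a^k for some k with 1 ≤ k ≤ p.
Since 1 ≤ k ≤ p, k divides p!; set t = 1 + p!/k. Then xy^t z has p + (p!/k)·k = p + p! copies of a. Now the a-count equals the b-count, so i ≠ j fails. So xy^t z = a^{p+p!} b^{p+p!} ∉ L.
Contradiction. Therefore L is not regular.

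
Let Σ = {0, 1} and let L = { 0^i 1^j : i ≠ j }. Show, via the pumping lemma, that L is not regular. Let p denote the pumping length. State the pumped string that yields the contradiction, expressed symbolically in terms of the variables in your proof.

Toward a contradiction, assume L is regular with pumping length p.
Choose w = 0^p 1^{p+p!}. Since p ≠ p+p!, w ∈ L; and |w| ≥ p.
By the pumping lemma, w = xyz with |xy| ≤ p and |y| > 0.
The first p characters of w are 0's, so xy (and hence y) consists only of 0's. Write y = 0^k, 1 ≤ k ≤ p.
Since 1 ≤ k ≤ p, k divides p!; set t = 1 + p!/k. Then xy^t z has p + (p!/k)·k = p + p! copies of 0. Now the 0-count equals the 1-count, so i ≠ j fails. So xy^t z = 0^{p+p!} 1^{p+p!} ∉ L.
Contradiction. Therefore L is not regular.

0^{p+p!} 1^{p+p!}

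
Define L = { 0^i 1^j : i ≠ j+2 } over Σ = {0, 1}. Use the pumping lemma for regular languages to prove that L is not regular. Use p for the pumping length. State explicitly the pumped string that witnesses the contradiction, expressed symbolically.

Assume L is regular; let p be its pumping constant.
Choose w = 0^p 1^{p+p!-2}. Since p ≠ (p+p!-2)+2 = p+p!, w ∈ L; and |w| ≥ p.
By the pumping lemma, w = xyz with |xy| ≤ p and |y| > 0.
Since the first p symbols of w are all 0's and |xy| ≤ p, y lies entirely in the leading 0-block: y = 0^k for some k with 1 ≤ k ≤ p.
Since 1 ≤ k ≤ p, k divides p!; set t = 1 + p!/k. Then xy^t z has p + (p!/k)·k = p + p! copies of 0. Now the 0-count is p+p! and (1-count)+2 = (p+p!-2)+2 = p+p!, so i ≠ j+2 fails. So xy^t z = 0^{p+p!} 1^{p+p!-2} ∉ L.
This contradicts the pumping lemma, so L is not regular.

0^{p+p!} 1^{p+p!-2}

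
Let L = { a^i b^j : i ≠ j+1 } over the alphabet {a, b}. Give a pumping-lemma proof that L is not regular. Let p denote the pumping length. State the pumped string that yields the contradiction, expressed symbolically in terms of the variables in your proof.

Assume L is regular; let p be its pumping constant.
Choose w = a^p b^{p+p!-1}. Since p ≠ (p+p!-1)+1 = p+p!, w ∈ L; and |w| ≥ p.
Write w = xyz as guaranteed by the lemma, with |xy| ≤ p and |y| > 0.
Since the first p symbols of w are all a's and |xy| ≤ p, y lies entirely in the leading a-block: y = a^k for some k with 1 ≤ k ≤ p.
Since 1 ≤ k ≤ p, k divides p!; set t = 1 + p!/k. Then xy^t z has p + (p!/k)·k = p + p! copies of a. Now the a-count is p+p! and (b-count)+1 = (p+p!-1)+1 = p+p!, so i ≠ j+1 fails. So xy^t z = a^{p+p!} b^{p+p!-1} ∉ L.
This is a contradiction; hence L is not regular.

a^{p+p!} b^{p+p!-1}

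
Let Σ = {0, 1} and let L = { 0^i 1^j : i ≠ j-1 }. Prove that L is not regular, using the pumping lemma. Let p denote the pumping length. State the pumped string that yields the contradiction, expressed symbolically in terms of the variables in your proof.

Toward a contradiction, assume L is regular with pumping length p.
Choose w = 0^p 1^{p+p!+1}. Since p ≠ (p+p!+1)-1 = p+p!, w ∈ L; and |w| ≥ p.
By the pumping lemma, w = xyz with |xy| ≤ p and y is nonempty.
Since the first p symbols of w are all 0's and |xy| ≤ p, y lies entirely in the leading 0-block: y = 0^k for some k with 1 ≤ k ≤ p.
Since 1 ≤ k ≤ p, k divides p!; set t = 1 + p!/k. Then xy^t z has p + (p!/k)·k = p + p! copies of 0. Now the 0-count is p+p! and (1-count)-1 = (p+p!+1)-1 = p+p!, so i ≠ j-1 fails. So xy^t z = 0^{p+p!} 1^{p+p!+1} ∉ L.
Contradiction. Therefore L is not regular.

0^{p+p!} 1^{p+p!+1}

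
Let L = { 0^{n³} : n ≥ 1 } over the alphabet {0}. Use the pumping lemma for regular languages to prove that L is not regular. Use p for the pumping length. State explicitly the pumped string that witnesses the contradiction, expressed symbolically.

Assume L is regular. Let p be the pumping length given by the pumping lemma.
Take w = 0^{p³} ∈ L with |w| = p³ ≥ p.
By the pumping lemma, w = xyz with |xy| ≤ p and y is nonempty.
Then y = 0^k for some k with 1 ≤ k ≤ p.
Pump with i = 2: xy^2z = 0^{p³+k}. Since 1 ≤ k ≤ p, p³ < p³+k ≤ p³+p < p³+3p²+3p+1 = (p+1)³, so p³+k is not a perfect cube. So xy^2z ∉ L.
This contradicts the pumping lemma, so L is not regular.

0^{p³+k}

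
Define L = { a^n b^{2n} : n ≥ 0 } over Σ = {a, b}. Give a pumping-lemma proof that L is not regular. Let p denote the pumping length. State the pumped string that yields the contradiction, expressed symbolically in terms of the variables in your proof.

a^{p+k} b^{2p}

Assume L is regular; let p be its pumping constant.
Choose w = a^p b^{2p}, which is in L with |w| = 3p ≥ p.
The pumping lemma gives a decomposition w = xyz where |xy| ≤ p and |y| ≥ 1.
The first p characters of w are a's, so xy (and hence y) consists only of a's. Write y = a^k, 1 ≤ k ≤ p.
Pump with i = 2: xy^2z = a^{p+k} b^{2p}. For this to lie in L we would need 2p = 2(p+k), which forces k = 0. But k ≥ 1, so xy^2z ∉ L.
This contradicts the pumping lemma, so L is not regular.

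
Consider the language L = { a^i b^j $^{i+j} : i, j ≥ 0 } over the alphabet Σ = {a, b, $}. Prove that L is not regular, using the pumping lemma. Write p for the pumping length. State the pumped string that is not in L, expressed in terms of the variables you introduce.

Assume L is regular; let p be its pumping constant.
Take w = a^p b^p $^{2p} ∈ L (with i=j=p, i+j=2p), |w| = 4p ≥ p.
Write w = xyz as guaranteed by the lemma, with |xy| ≤ p and |y| ≥ 1.
The first p characters of w are a's, so xy (and hence y) consists only of a's. Write y = a^k, 1 ≤ k ≤ p.
Consider xy^2z = a^{p+k} b^p $^{2p}. Now the a- and b-counts sum to 2p+k, but the $-count is 2p ≠ 2p+k. So xy^2z ∉ L.
This is a contradiction; hence L is not regular.

a^{p+k} b^p $^{2p}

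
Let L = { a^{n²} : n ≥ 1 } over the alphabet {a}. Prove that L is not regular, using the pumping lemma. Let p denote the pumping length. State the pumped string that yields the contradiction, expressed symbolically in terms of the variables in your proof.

a^{p²+k}

Assume L is regular. Let p be the pumping length given by the pumping lemma.
Take w = a^{p²} ∈ L with |w| = p² ≥ p.
By the pumping lemma, w = xyz with |xy| ≤ p and |y| > 0.
Then y = a^k for some k with 1 ≤ k ≤ p.
Pump with i = 2: xy^2z = a^{p²+k}. Since 1 ≤ k ≤ p, p² < p²+k ≤ p²+p < (p+1)², so p²+k lies strictly between consecutive squares and is not a perfect square. So xy^2z ∉ L.
Contradiction. Therefore L is not regular.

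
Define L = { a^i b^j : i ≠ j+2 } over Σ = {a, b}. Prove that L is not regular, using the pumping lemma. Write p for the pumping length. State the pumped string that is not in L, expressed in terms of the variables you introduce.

Assume L is regular; let p be its pumping constant.
Choose w = a^p b^{p+p!-2}. Since p ≠ (p+p!-2)+2 = p+p!, w ∈ L; and |w| ≥ p.
By the pumping lemma, w = xyz with |xy| ≤ p and |y| ≥ 1.
Since the first p symbols of w are all a's and |xy| ≤ p, y lies entirely in the leading a-block: y = a^k for some k with 1 ≤ k ≤ p.
Since 1 ≤ k ≤ p, k divides p!; set t = 1 + p!/k. Then xy^t z has p + (p!/k)·k = p + p! copies of a. Now the a-count is p+p! and (b-count)+2 = (p+p!-2)+2 = p+p!, so i ≠ j+2 fails. So xy^t z = a^{p+p!} b^{p+p!-2} ∉ L.
This is a contradiction; hence L is not regular.

a^{p+p!} b^{p+p!-2}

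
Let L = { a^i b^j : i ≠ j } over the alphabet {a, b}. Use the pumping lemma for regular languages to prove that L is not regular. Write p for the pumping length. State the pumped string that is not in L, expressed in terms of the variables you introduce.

a^{p+p!} b^{p+p!}

Assume L is regular. Let p be the pumping length given by the pumping lemma.
Choose w = a^p b^{p+p!}. Since p ≠ p+p!, w ∈ L; and |w| ≥ p.
The pumping lemma gives a decomposition w = xyz where |xy| ≤ p and y is nonempty.
Since the first p symbols of w are all a's and |xy| ≤ p, y lies entirely in the leading a-block: y = a^k for some k with 1 ≤ k ≤ p.
Since 1 ≤ k ≤ p, k divides p!; set t = 1 + p!/k. Then xy^t z has p + (p!/k)·k = p + p! copies of a. Now the a-count equals the b-count, so i ≠ j fails. So xy^t z = a^{p+p!} b^{p+p!} ∉ L.
This is a contradiction; hence L is not regular.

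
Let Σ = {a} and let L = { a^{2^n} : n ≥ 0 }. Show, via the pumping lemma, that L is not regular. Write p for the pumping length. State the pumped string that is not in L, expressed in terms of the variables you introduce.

Assume L is regular. Let p be the pumping length given by the pumping lemma.
Take w = a^{2^p} ∈ L with |w| = 2^p ≥ p.
By the pumping lemma, w = xyz with |xy| ≤ p and |y| ≥ 1.
Then y = a^k for some k with 1 ≤ k ≤ p.
Pump with i = 2: xy^2z = a^{2^p+k}. Since 1 ≤ k ≤ p < 2^p, we have 2^p < 2^p+k < 2^{p+1}, so 2^p+k is not a power of 2. So xy^2z ∉ L.
Contradiction. Therefore L is not regular.

a^{2^p+k}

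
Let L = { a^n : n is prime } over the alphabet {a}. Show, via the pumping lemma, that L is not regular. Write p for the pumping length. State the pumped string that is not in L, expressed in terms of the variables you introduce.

a^{q(1+k)}

Suppose for contradiction that L is regular, and let p be the pumping length.
Let q be a prime with q ≥ p+2 (infinitely many primes exist), and take w = a^q ∈ L with |w| = q ≥ p.
Write w = xyz as guaranteed by the lemma, with |xy| ≤ p and y is nonempty.
Then y = a^k for some k with 1 ≤ k ≤ p.
Since 1 ≤ k ≤ p, |xz| = q-k. Pump with i = q+1: |xy^{q+1}z| = (q-k)+(q+1)k = q+qk = q(1+k), which is composite (both factors ≥ 2). So xy^{q+1}z = a^{q(1+k)} ∉ L.
This is a contradiction; hence L is not regular.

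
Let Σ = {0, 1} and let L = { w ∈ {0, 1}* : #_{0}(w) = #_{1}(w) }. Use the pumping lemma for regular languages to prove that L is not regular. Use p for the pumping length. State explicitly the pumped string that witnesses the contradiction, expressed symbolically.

0^{p+k} 1^p

Toward a contradiction, assume L is regular with pumping length p.
Choose w = 0^p 1^p ∈ L with |w| = 2p ≥ p.
By the pumping lemma, w = xyz with |xy| ≤ p and |y| > 0.
Since the first p symbols of w are all 0's and |xy| ≤ p, y lies entirely in the leading 0-block: y = 0^k for some k with 1 ≤ k ≤ p.
Pump with i = 2: xy^2z = 0^{p+k} 1^p has p+k occurrences of 0 but only p of 1. Since k ≥ 1 the counts differ, so xy^2z ∉ L.
This is a contradiction; hence L is not regular.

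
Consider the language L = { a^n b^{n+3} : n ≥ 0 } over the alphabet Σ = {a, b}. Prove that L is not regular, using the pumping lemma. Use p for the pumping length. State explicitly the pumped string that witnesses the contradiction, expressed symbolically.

Assume L is regular. Let p be the pumping length given by the pumping lemma.
Let w = a^p b^{p+3} ∈ L; note |w| = 2p+3 ≥ p.
The pumping lemma gives a decomposition w = xyz where |xy| ≤ p and |y| > 0.
The first p characters of w are a's, so xy (and hence y) consists only of a's. Write y = a^k, 1 ≤ k ≤ p.
Pump with i = 2: xy^2z = a^{p+k} b^{p+3}. For this to lie in L we would need p+3 = (p+k)+3, which forces k = 0. But k ≥ 1, so xy^2z ∉ L.
This is a contradiction; hence L is not regular.

a^{p+k} b^{p+3}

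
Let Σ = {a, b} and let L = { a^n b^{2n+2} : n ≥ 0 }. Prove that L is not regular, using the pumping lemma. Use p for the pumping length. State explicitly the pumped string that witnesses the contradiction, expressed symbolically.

a^{p+k} b^{2p+2}

Assume L is regular. Let p be the pumping length given by the pumping lemma.
Choose w = a^p b^{2p+2}, which is in L with |w| = 3p+2 ≥ p.
By the pumping lemma, w = xyz with |xy| ≤ p and y is nonempty.
Because |xy| ≤ p and w begins with p copies of a, we have y = a^k with 1 ≤ k ≤ p.
Pump with i = 2: xy^2z = a^{p+k} b^{2p+2}. For this to lie in L we would need 2p+2 = 2(p+k)+2, which forces k = 0. But k ≥ 1, so xy^2z ∉ L.
This contradicts the pumping lemma, so L is not regular.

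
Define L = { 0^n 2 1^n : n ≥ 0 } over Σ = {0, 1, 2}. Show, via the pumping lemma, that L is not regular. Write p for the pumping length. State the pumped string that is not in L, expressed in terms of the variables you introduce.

Suppose for contradiction that L is regular, and let p be the pumping length.
Take w = 0^p 2 1^p ∈ L with |w| = 2p+1 ≥ p.
By the pumping lemma, w = xyz with |xy| ≤ p and y is nonempty.
The first p characters of w are 0's, so xy (and hence y) consists only of 0's. Write y = 0^k, 1 ≤ k ≤ p.
Pump with i = 2: xy^2z = 0^{p+k} 2 1^p, which would require p+k = p. But k ≥ 1, so xy^2z ∉ L.
This is a contradiction; hence L is not regular.

0^{p+k} 2 1^p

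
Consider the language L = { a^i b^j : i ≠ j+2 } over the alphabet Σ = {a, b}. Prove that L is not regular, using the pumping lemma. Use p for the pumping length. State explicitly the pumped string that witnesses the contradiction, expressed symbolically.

Toward a contradiction, assume L is regular with pumping length p.
Choose w = a^p b^{p+p!-2}. Since p ≠ (p+p!-2)+2 = p+p!, w ∈ L; and |w| ≥ p.
By the pumping lemma, w = xyz with |xy| ≤ p and y is nonempty.
The first p characters of w are a's, so xy (and hence y) consists only of a's. Write y = a^k, 1 ≤ k ≤ p.
Since 1 ≤ k ≤ p, k divides p!; set t = 1 + p!/k. Then xy^t z has p + (p!/k)·k = p + p! copies of a. Now the a-count is p+p! and (b-count)+2 = (p+p!-2)+2 = p+p!, so i ≠ j+2 fails. So xy^t z = a^{p+p!} b^{p+p!-2} ∉ L.
Contradiction. Therefore L is not regular.

a^{p+p!} b^{p+p!-2}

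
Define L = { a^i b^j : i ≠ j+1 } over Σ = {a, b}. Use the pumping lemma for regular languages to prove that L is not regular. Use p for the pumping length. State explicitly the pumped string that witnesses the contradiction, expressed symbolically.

a^{p+p!} b^{p+p!-1}

Toward a contradiction, assume L is regular with pumping length p.
Choose w = a^p b^{p+p!-1}. Since p ≠ (p+p!-1)+1 = p+p!, w ∈ L; and |w| ≥ p.
The pumping lemma gives a decomposition w = xyz where |xy| ≤ p and |y| ≥ 1.
Since the first p symbols of w are all a's and |xy| ≤ p, y lies entirely in the leading a-block: y = a^k for some k with 1 ≤ k ≤ p.
Since 1 ≤ k ≤ p, k divides p!; set t = 1 + p!/k. Then xy^t z has p + (p!/k)·k = p + p! copies of a. Now the a-count is p+p! and (b-count)+1 = (p+p!-1)+1 = p+p!, so i ≠ j+1 fails. So xy^t z = a^{p+p!} b^{p+p!-1} ∉ L.
This contradicts the pumping lemma, so L is not regular.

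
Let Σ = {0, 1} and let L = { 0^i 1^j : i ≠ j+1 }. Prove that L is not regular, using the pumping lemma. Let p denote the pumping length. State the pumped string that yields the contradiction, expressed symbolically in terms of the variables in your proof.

Assume L is regular. Let p be the pumping length given by the pumping lemma.
Choose w = 0^p 1^{p+p!-1}. Since p ≠ (p+p!-1)+1 = p+p!, w ∈ L; and |w| ≥ p.
Write w = xyz as guaranteed by the lemma, with |xy| ≤ p and |y| > 0.
The first p characters of w are 0's, so xy (and hence y) consists only of 0's. Write y = 0^k, 1 ≤ k ≤ p.
Since 1 ≤ k ≤ p, k divides p!; set t = 1 + p!/k. Then xy^t z has p + (p!/k)·k = p + p! copies of 0. Now the 0-count is p+p! and (1-count)+1 = (p+p!-1)+1 = p+p!, so i ≠ j+1 fails. So xy^t z = 0^{p+p!} 1^{p+p!-1} ∉ L.
Contradiction. Therefore L is not regular.

0^{p+p!} 1^{p+p!-1}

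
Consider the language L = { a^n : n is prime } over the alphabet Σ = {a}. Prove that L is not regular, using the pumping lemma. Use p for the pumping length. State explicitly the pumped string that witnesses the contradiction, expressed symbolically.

a^{q(1+k)}

Toward a contradiction, assume L is regular with pumping length p.
Let q be a prime with q ≥ p+2 (infinitely many primes exist), and take w = a^q ∈ L with |w| = q ≥ p.
By the pumping lemma, w = xyz with |xy| ≤ p and |y| ≥ 1.
Then y = a^k for some k with 1 ≤ k ≤ p.
Since 1 ≤ k ≤ p, |xz| = q-k. Pump with i = q+1: |xy^{q+1}z| = (q-k)+(q+1)k = q+qk = q(1+k), which is composite (both factors ≥ 2). So xy^{q+1}z = a^{q(1+k)} ∉ L.
This contradicts the pumping lemma, so L is not regular.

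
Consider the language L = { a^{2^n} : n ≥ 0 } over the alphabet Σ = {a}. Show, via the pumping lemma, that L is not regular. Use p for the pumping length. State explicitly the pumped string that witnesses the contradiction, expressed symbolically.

Assume L is regular; let p be its pumping constant.
Take w = a^{2^p} ∈ L with |w| = 2^p ≥ p.
The pumping lemma gives a decomposition w = xyz where |xy| ≤ p and y is nonempty.
Then y = a^k for some k with 1 ≤ k ≤ p.
Pump with i = 2: xy^2z = a^{2^p+k}. Since 1 ≤ k ≤ p < 2^p, we have 2^p < 2^p+k < 2^{p+1}, so 2^p+k is not a power of 2. So xy^2z ∉ L.
This contradicts the pumping lemma, so L is not regular.

a^{2^p+k}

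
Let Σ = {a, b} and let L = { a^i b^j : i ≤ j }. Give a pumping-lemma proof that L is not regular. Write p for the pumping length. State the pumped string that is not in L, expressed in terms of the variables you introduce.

a^{p+k} b^p

Toward a contradiction, assume L is regular with pumping length p.
Choose w = a^p b^p ∈ L, with |w| = 2p ≥ p.
The pumping lemma gives a decomposition w = xyz where |xy| ≤ p and y is nonempty.
Since the first p symbols of w are all a's and |xy| ≤ p, y lies entirely in the leading a-block: y = a^k for some k with 1 ≤ k ≤ p.
Consider xy^2z = a^{p+k} b^p. Since k ≥ 1, the a-count p+k exceeds the b-count p, so i ≤ j fails; thus xy^2z ∉ L.
This contradicts the pumping lemma, so L is not regular.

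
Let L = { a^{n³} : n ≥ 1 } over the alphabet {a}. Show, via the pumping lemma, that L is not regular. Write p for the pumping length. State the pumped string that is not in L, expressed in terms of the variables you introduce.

a^{p³+k}

Suppose for contradiction that L is regular, and let p be the pumping length.
Take w = a^{p³} ∈ L with |w| = p³ ≥ p.
By the pumping lemma, w = xyz with |xy| ≤ p and |y| ≥ 1.
Then y = a^k for some k with 1 ≤ k ≤ p.
Pump with i = 2: xy^2z = a^{p³+k}. Since 1 ≤ k ≤ p, p³ < p³+k ≤ p³+p < p³+3p²+3p+1 = (p+1)³, so p³+k is not a perfect cube. So xy^2z ∉ L.
Contradiction. Therefore L is not regular.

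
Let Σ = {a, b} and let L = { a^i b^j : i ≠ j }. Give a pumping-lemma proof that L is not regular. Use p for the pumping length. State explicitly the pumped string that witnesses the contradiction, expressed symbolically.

Assume L is regular. Let p be the pumping length given by the pumping lemma.
Choose w = a^p b^{p+p!}. Since p ≠ p+p!, w ∈ L; and |w| ≥ p.
By the pumping lemma, w = xyz with |xy| ≤ p and |y| ≥ 1.
Since the first p symbols of w are all a's and |xy| ≤ p, y lies entirely in the leading a-block: y = a^k for some k with 1 ≤ k ≤ p.
Since 1 ≤ k ≤ p, k divides p!; set t = 1 + p!/k. Then xy^t z has p + (p!/k)·k = p + p! copies of a. Now the a-count equals the b-count, so i ≠ j fails. So xy^t z = a^{p+p!} b^{p+p!} ∉ L.
This is a contradiction; hence L is not regular.

a^{p+p!} b^{p+p!}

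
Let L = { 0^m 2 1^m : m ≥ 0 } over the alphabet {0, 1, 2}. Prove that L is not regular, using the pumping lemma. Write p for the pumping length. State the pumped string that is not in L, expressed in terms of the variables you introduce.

Assume L is regular. Let p be the pumping length given by the pumping lemma.
Take w = 0^p 2 1^p ∈ L with |w| = 2p+1 ≥ p.
Write w = xyz as guaranteed by the lemma, with |xy| ≤ p and |y| ≥ 1.
Since the first p symbols of w are all 0's and |xy| ≤ p, y lies entirely in the leading 0-block: y = 0^k for some k with 1 ≤ k ≤ p.
Pump with i = 2: xy^2z = 0^{p+k} 2 1^p, which would require p+k = p. But k ≥ 1, so xy^2z ∉ L.
This contradicts the pumping lemma, so L is not regular.

0^{p+k} 2 1^p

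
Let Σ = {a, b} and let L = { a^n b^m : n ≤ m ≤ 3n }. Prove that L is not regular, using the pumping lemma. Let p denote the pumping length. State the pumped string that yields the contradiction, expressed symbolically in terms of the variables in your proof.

Toward a contradiction, assume L is regular with pumping length p.
Take w = a^p b^p ∈ L (since p ≤ p ≤ 3p), with |w| = 2p ≥ p.
By the pumping lemma, w = xyz with |xy| ≤ p and y is nonempty.
Since the first p symbols of w are all a's and |xy| ≤ p, y lies entirely in the leading a-block: y = a^k for some k with 1 ≤ k ≤ p.
Pump with i = 2: xy^2z = a^{p+k} b^p. Now n = p+k > p = m, so the condition n ≤ m fails. Thus xy^2z ∉ L.
This is a contradiction; hence L is not regular.

a^{p+k} b^p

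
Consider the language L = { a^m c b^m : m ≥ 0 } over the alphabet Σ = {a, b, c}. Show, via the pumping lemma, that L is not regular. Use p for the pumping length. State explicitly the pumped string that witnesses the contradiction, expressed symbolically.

Suppose for contradiction that L is regular, and let p be the pumping length.
Take w = a^p c b^p ∈ L with |w| = 2p+1 ≥ p.
By the pumping lemma, w = xyz with |xy| ≤ p and |y| ≥ 1.
Since the first p symbols of w are all a's and |xy| ≤ p, y lies entirely in the leading a-block: y = a^k for some k with 1 ≤ k ≤ p.
Pump with i = 2: xy^2z = a^{p+k} c b^p, which would require p+k = p. But k ≥ 1, so xy^2z ∉ L.
Contradiction. Therefore L is not regular.

a^{p+k} c b^p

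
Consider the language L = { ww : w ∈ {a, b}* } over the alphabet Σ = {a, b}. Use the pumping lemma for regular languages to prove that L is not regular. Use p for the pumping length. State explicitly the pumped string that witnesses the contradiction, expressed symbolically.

a^{p+k} b^p a^p b^p

Toward a contradiction, assume L is regular with pumping length p.
Take w = a^p b^p a^p b^p = uu where u = a^pb^p; then w ∈ L and |w| = 4p ≥ p.
By the pumping lemma, w = xyz with |xy| ≤ p and |y| ≥ 1.
Because |xy| ≤ p and w begins with p copies of a, we have y = a^k with 1 ≤ k ≤ p.
Pump with i = 2: xy^2z = a^{p+k} b^p a^p b^p, of length 4p+k. Suppose this equals vv. The string starts with a and ends with b, so v does too; thus the boundary between the two copies of v is a b→a transition. There is exactly one such transition, at position 2p+k, so |v| = 2p+k and |vv| = 4p+2k ≠ 4p+k since k ≥ 1. So xy^2z ∉ L.
This is a contradiction; hence L is not regular.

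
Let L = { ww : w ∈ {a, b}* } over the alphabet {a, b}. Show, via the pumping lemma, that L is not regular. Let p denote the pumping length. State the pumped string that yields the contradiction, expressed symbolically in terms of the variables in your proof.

Toward a contradiction, assume L is regular with pumping length p.
Take w = a^p b^p a^p b^p = uu where u = a^pb^p; then w ∈ L and |w| = 4p ≥ p.
Write w = xyz as guaranteed by the lemma, with |xy| ≤ p and |y| > 0.
Since the first p symbols of w are all a's and |xy| ≤ p, y lies entirely in the leading a-block: y = a^k for some k with 1 ≤ k ≤ p.
Pump with i = 2: xy^2z = a^{p+k} b^p a^p b^p, of length 4p+k. Suppose this equals vv. The string starts with a and ends with b, so v does too; thus the boundary between the two copies of v is a b→a transition. There is exactly one such transition, at position 2p+k, so |v| = 2p+k and |vv| = 4p+2k ≠ 4p+k since k ≥ 1. So xy^2z ∉ L.
This is a contradiction; hence L is not regular.

a^{p+k} b^p a^p b^p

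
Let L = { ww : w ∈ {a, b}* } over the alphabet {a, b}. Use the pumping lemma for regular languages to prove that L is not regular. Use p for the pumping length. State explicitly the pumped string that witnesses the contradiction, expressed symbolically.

a^{p+k} b^p a^p b^p

Assume L is regular; let p be its pumping constant.
Take w = a^p b^p a^p b^p = uu where u = a^pb^p; then w ∈ L and |w| = 4p ≥ p.
The pumping lemma gives a decomposition w = xyz where |xy| ≤ p and |y| > 0.
Since the first p symbols of w are all a's and |xy| ≤ p, y lies entirely in the leading a-block: y = a^k for some k with 1 ≤ k ≤ p.
Pump with i = 2: xy^2z = a^{p+k} b^p a^p b^p, of length 4p+k. Suppose this equals vv. The string starts with a and ends with b, so v does too; thus the boundary between the two copies of v is a b→a transition. There is exactly one such transition, at position 2p+k, so |v| = 2p+k and |vv| = 4p+2k ≠ 4p+k since k ≥ 1. So xy^2z ∉ L.
This contradicts the pumping lemma, so L is not regular.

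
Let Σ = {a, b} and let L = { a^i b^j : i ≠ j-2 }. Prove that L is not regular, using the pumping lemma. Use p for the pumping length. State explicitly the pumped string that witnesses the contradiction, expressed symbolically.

Assume L is regular; let p be its pumping constant.
Choose w = a^p b^{p+p!+2}. Since p ≠ (p+p!+2)-2 = p+p!, w ∈ L; and |w| ≥ p.
The pumping lemma gives a decomposition w = xyz where |xy| ≤ p and y is nonempty.
The first p characters of w are a's, so xy (and hence y) consists only of a's. Write y = a^k, 1 ≤ k ≤ p.
Since 1 ≤ k ≤ p, k divides p!; set t = 1 + p!/k. Then xy^t z has p + (p!/k)·k = p + p! copies of a. Now the a-count is p+p! and (b-count)-2 = (p+p!+2)-2 = p+p!, so i ≠ j-2 fails. So xy^t z = a^{p+p!} b^{p+p!+2} ∉ L.
This contradicts the pumping lemma, so L is not regular.

a^{p+p!} b^{p+p!+2}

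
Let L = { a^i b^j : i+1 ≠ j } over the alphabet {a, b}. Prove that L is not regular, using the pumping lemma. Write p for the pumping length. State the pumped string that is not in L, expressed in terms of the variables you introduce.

Assume L is regular. Let p be the pumping length given by the pumping lemma.
Choose w = a^p b^{p+p!+1}. Since p ≠ (p+p!+1)-1 = p+p!, w ∈ L; and |w| ≥ p.
Write w = xyz as guaranteed by the lemma, with |xy| ≤ p and y is nonempty.
The first p characters of w are a's, so xy (and hence y) consists only of a's. Write y = a^k, 1 ≤ k ≤ p.
Since 1 ≤ k ≤ p, k divides p!; set t = 1 + p!/k. Then xy^t z has p + (p!/k)·k = p + p! copies of a. Now the a-count is p+p! and (b-count)-1 = (p+p!+1)-1 = p+p!, so i+1 ≠ j fails. So xy^t z = a^{p+p!} b^{p+p!+1} ∉ L.
This contradicts the pumping lemma, so L is not regular.

a^{p+p!} b^{p+p!+1}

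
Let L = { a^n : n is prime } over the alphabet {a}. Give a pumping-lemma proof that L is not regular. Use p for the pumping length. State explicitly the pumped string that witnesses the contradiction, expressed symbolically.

a^{q(1+k)}

Assume L is regular. Let p be the pumping length given by the pumping lemma.
Let q be a prime with q ≥ p+2 (infinitely many primes exist), and take w = a^q ∈ L with |w| = q ≥ p.
The pumping lemma gives a decomposition w = xyz where |xy| ≤ p and y is nonempty.
Then y = a^k for some k with 1 ≤ k ≤ p.
Since 1 ≤ k ≤ p, |xz| = q-k. Pump with i = q+1: |xy^{q+1}z| = (q-k)+(q+1)k = q+qk = q(1+k), which is composite (both factors ≥ 2). So xy^{q+1}z = a^{q(1+k)} ∉ L.
Contradiction. Therefore L is not regular.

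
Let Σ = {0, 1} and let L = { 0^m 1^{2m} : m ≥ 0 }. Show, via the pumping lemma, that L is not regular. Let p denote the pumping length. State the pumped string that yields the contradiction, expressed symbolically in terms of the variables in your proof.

Assume L is regular. Let p be the pumping length given by the pumping lemma.
Take w = 0^p 1^{2p}. Then w ∈ L and |w| = 3p ≥ p.
Write w = xyz as guaranteed by the lemma, with |xy| ≤ p and |y| ≥ 1.
Since the first p symbols of w are all 0's and |xy| ≤ p, y lies entirely in the leading 0-block: y = 0^k for some k with 1 ≤ k ≤ p.
Pump with i = 2: xy^2z = 0^{p+k} 1^{2p}. For this to lie in L we would need 2p = 2(p+k), which forces k = 0. But k ≥ 1, so xy^2z ∉ L.
This is a contradiction; hence L is not regular.

0^{p+k} 1^{2p}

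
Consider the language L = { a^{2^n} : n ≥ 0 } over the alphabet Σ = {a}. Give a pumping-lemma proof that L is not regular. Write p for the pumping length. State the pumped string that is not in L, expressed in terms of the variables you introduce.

Suppose for contradiction that L is regular, and let p be the pumping length.
Take w = a^{2^p} ∈ L with |w| = 2^p ≥ p.
By the pumping lemma, w = xyz with |xy| ≤ p and |y| > 0.
Then y = a^k for some k with 1 ≤ k ≤ p.
Pump with i = 2: xy^2z = a^{2^p+k}. Since 1 ≤ k ≤ p < 2^p, we have 2^p < 2^p+k < 2^{p+1}, so 2^p+k is not a power of 2. So xy^2z ∉ L.
Contradiction. Therefore L is not regular.

a^{2^p+k}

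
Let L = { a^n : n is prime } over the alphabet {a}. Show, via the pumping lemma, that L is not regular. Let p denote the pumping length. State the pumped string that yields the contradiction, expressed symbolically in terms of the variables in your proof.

a^{q(1+k)}

Assume L is regular; let p be its pumping constant.
Let q be a prime with q ≥ p+2 (infinitely many primes exist), and take w = a^q ∈ L with |w| = q ≥ p.
Write w = xyz as guaranteed by the lemma, with |xy| ≤ p and |y| ≥ 1.
Then y = a^k for some k with 1 ≤ k ≤ p.
Since 1 ≤ k ≤ p, |xz| = q-k. Pump with i = q+1: |xy^{q+1}z| = (q-k)+(q+1)k = q+qk = q(1+k), which is composite (both factors ≥ 2). So xy^{q+1}z = a^{q(1+k)} ∉ L.
This is a contradiction; hence L is not regular.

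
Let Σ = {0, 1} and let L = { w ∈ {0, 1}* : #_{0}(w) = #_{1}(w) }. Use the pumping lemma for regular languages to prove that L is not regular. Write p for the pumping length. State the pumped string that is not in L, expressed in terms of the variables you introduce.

Assume L is regular. Let p be the pumping length given by the pumping lemma.
Choose w = 0^p 1^p ∈ L with |w| = 2p ≥ p.
Write w = xyz as guaranteed by the lemma, with |xy| ≤ p and |y| > 0.
The first p characters of w are 0's, so xy (and hence y) consists only of 0's. Write y = 0^k, 1 ≤ k ≤ p.
Pump with i = 2: xy^2z = 0^{p+k} 1^p has p+k occurrences of 0 but only p of 1. Since k ≥ 1 the counts differ, so xy^2z ∉ L.
This is a contradiction; hence L is not regular.

0^{p+k} 1^p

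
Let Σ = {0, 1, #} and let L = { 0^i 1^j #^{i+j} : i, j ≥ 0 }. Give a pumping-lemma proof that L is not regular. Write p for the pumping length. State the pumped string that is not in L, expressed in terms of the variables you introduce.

0^{p+k} 1^p #^{2p}

Assume L is regular; let p be its pumping constant.
Take w = 0^p 1^p #^{2p} ∈ L (with i=j=p, i+j=2p), |w| = 4p ≥ p.
The pumping lemma gives a decomposition w = xyz where |xy| ≤ p and y is nonempty.
Since the first p symbols of w are all 0's and |xy| ≤ p, y lies entirely in the leading 0-block: y = 0^k for some k with 1 ≤ k ≤ p.
Consider xy^2z = 0^{p+k} 1^p #^{2p}. Now the 0- and 1-counts sum to 2p+k, but the #-count is 2p ≠ 2p+k. So xy^2z ∉ L.
This contradicts the pumping lemma, so L is not regular.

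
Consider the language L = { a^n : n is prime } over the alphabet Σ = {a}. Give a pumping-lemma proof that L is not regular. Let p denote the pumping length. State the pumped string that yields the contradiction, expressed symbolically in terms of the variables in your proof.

Toward a contradiction, assume L is regular with pumping length p.
Let q be a prime with q ≥ p+2 (infinitely many primes exist), and take w = a^q ∈ L with |w| = q ≥ p.
Write w = xyz as guaranteed by the lemma, with |xy| ≤ p and y is nonempty.
Then y = a^k for some k with 1 ≤ k ≤ p.
Since 1 ≤ k ≤ p, |xz| = q-k. Pump with i = q+1: |xy^{q+1}z| = (q-k)+(q+1)k = q+qk = q(1+k), which is composite (both factors ≥ 2). So xy^{q+1}z = a^{q(1+k)} ∉ L.
This contradicts the pumping lemma, so L is not regular.

a^{q(1+k)}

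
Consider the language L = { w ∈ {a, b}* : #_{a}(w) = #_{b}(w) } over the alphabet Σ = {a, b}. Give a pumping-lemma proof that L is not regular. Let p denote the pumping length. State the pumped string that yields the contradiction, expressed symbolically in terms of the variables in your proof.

a^{p+k} b^p

Suppose for contradiction that L is regular, and let p be the pumping length.
Choose w = a^p b^p ∈ L with |w| = 2p ≥ p.
Write w = xyz as guaranteed by the lemma, with |xy| ≤ p and y is nonempty.
Because |xy| ≤ p and w begins with p copies of a, we have y = a^k with 1 ≤ k ≤ p.
Pump with i = 2: xy^2z = a^{p+k} b^p has p+k occurrences of a but only p of b. Since k ≥ 1 the counts differ, so xy^2z ∉ L.
This is a contradiction; hence L is not regular.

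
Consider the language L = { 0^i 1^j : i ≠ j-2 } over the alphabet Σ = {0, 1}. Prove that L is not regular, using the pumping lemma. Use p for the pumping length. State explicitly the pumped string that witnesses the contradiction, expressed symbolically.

Assume L is regular. Let p be the pumping length given by the pumping lemma.
Choose w = 0^p 1^{p+p!+2}. Since p ≠ (p+p!+2)-2 = p+p!, w ∈ L; and |w| ≥ p.
The pumping lemma gives a decomposition w = xyz where |xy| ≤ p and |y| ≥ 1.
Because |xy| ≤ p and w begins with p copies of 0, we have y = 0^k with 1 ≤ k ≤ p.
Since 1 ≤ k ≤ p, k divides p!; set t = 1 + p!/k. Then xy^t z has p + (p!/k)·k = p + p! copies of 0. Now the 0-count is p+p! and (1-count)-2 = (p+p!+2)-2 = p+p!, so i ≠ j-2 fails. So xy^t z = 0^{p+p!} 1^{p+p!+2} ∉ L.
Contradiction. Therefore L is not regular.

0^{p+p!} 1^{p+p!+2}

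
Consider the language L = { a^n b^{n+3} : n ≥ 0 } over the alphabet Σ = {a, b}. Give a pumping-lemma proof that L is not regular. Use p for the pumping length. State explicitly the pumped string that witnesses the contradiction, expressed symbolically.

Assume L is regular. Let p be the pumping length given by the pumping lemma.
Take w = a^p b^{p+3}. Then w ∈ L and |w| = 2p+3 ≥ p.
The pumping lemma gives a decomposition w = xyz where |xy| ≤ p and |y| ≥ 1.
Because |xy| ≤ p and w begins with p copies of a, we have y = a^k with 1 ≤ k ≤ p.
Pump with i = 2: xy^2z = a^{p+k} b^{p+3}. For this to lie in L we would need p+3 = (p+k)+3, which forces k = 0. But k ≥ 1, so xy^2z ∉ L.
This contradicts the pumping lemma, so L is not regular.

a^{p+k} b^{p+3}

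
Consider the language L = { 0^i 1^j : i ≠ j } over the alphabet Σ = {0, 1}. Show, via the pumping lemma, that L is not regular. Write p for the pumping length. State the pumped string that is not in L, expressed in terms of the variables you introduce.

Assume L is regular; let p be its pumping constant.
Choose w = 0^p 1^{p+p!}. Since p ≠ p+p!, w ∈ L; and |w| ≥ p.
Write w = xyz as guaranteed by the lemma, with |xy| ≤ p and |y| > 0.
The first p characters of w are 0's, so xy (and hence y) consists only of 0's. Write y = 0^k, 1 ≤ k ≤ p.
Since 1 ≤ k ≤ p, k divides p!; set t = 1 + p!/k. Then xy^t z has p + (p!/k)·k = p + p! copies of 0. Now the 0-count equals the 1-count, so i ≠ j fails. So xy^t z = 0^{p+p!} 1^{p+p!} ∉ L.
This contradicts the pumping lemma, so L is not regular.

0^{p+p!} 1^{p+p!}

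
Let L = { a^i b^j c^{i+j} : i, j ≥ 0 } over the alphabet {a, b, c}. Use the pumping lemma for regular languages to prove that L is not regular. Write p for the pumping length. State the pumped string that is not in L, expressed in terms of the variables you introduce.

Assume L is regular. Let p be the pumping length given by the pumping lemma.
Take w = a^p b^p c^{2p} ∈ L (with i=j=p, i+j=2p), |w| = 4p ≥ p.
By the pumping lemma, w = xyz with |xy| ≤ p and |y| > 0.
Because |xy| ≤ p and w begins with p copies of a, we have y = a^k with 1 ≤ k ≤ p.
Consider xy^2z = a^{p+k} b^p c^{2p}. Now the a- and b-counts sum to 2p+k, but the c-count is 2p ≠ 2p+k. So xy^2z ∉ L.
This is a contradiction; hence L is not regular.

a^{p+k} b^p c^{2p}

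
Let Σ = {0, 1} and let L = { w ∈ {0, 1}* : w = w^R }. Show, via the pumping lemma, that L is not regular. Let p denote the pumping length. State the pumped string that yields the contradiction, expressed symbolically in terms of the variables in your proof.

0^{p+k} 1 0^p

Assume L is regular. Let p be the pumping length given by the pumping lemma.
Take w = 0^p 1 0^p, a palindrome of length 2p+1 ≥ p.
By the pumping lemma, w = xyz with |xy| ≤ p and |y| ≥ 1.
Because |xy| ≤ p and w begins with p copies of 0, we have y = 0^k with 1 ≤ k ≤ p.
Pump with i = 2: xy^2z = 0^{p+k} 1 0^p. Its reverse is 0^p 1 0^{p+k}, which differs from xy^2z since k ≥ 1. So xy^2z is not a palindrome and xy^2z ∉ L.
Contradiction. Therefore L is not regular.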